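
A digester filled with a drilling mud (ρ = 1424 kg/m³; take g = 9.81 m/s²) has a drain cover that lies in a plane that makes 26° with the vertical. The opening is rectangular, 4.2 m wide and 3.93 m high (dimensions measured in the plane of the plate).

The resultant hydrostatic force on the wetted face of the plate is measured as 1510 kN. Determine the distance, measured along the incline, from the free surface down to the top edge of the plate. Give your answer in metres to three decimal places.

γ = ρg = 1424 × 9.81 / 1000 = 13.96944 kN/m³.
A = 4.2 × 3.93 = 16.506 m².
From F = γ·h_c·A, the centroid depth is h_c = 1510/(13.96944 × 16.506) = 6.54872 m.
The plate makes 26° with the vertical, i.e. θ = 90° − 26° = 64° to the horizontal. Measuring y along the incline from the free-surface line, vertical depth h = y·sinθ with sinθ = 0.898794.
Along the incline, y_c = h_c/sinθ = 6.54872/0.898794 = 7.28612 m.
The centroid lies 3.93/2 = 1.965 m below the top edge, so the top edge sits at y_top = 7.28612 − 1.965 = 5.32112 m along the incline.

y_top ≈ 5.321 m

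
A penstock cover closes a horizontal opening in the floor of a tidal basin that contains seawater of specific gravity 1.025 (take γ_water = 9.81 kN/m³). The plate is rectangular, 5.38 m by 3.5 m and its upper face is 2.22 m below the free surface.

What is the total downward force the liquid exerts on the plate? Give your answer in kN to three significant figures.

γ = 1.025 × 9.81 = 10.05525 kN/m³.
The plate is horizontal, so pressure is uniform at p = γ·h = 10.05525 × 2.22 = 22.3227 kN/m².
A = 5.38 × 3.5 = 18.83 m².
F = p·A = 22.3227 × 18.83 = 420.336 kN.

F ≈ 420 kN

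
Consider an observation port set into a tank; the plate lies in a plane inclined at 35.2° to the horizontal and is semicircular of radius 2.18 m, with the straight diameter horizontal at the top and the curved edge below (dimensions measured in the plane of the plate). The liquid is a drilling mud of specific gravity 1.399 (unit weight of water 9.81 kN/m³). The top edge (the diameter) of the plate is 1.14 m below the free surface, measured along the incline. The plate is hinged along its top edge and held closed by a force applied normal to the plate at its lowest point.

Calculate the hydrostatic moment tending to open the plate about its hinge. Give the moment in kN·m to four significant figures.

γ = 1.399 × 9.81 = 13.72419 kN/m³.
Let θ = 35.2° be the plate's angle to the horizontal; measure y along the incline from where the plane meets the free surface. Vertical depth h = y·sinθ with sinθ = 0.576432.
The centroid of a semicircle lies 4r/(3π) = 0.925221 m from the diameter, here below the top edge, so y_c = 1.14 + 0.925221 = 2.06522 m and h_c = 2.06522 × 0.576432 = 1.19046 m.
A = πr²/2 = π × 2.18²/2 = 7.46505 m².
Resultant F = γ·h_c·A = 13.72419 × 1.19046 × 7.46505 = 121.965 kN.
I_c = (π/8 − 8/(9π))·r⁴ = 0.109757 × 2.18⁴ = 2.4789 m⁴.
Centre of pressure: y_p = y_c + I_c/(y_c·A) = 2.06522 + 2.4789/(2.06522 × 7.46505) = 2.06522 + 0.16079 = 2.22601 m along the plane.
The resultant acts 0.925221 + 0.16079 = 1.08601 m (along the plate) below the hinge at the top edge, so the moment about the hinge is M = F × 1.08601 = 121.965 × 1.08601 = 132.455 kN·m.

M ≈ 132.5 kN·m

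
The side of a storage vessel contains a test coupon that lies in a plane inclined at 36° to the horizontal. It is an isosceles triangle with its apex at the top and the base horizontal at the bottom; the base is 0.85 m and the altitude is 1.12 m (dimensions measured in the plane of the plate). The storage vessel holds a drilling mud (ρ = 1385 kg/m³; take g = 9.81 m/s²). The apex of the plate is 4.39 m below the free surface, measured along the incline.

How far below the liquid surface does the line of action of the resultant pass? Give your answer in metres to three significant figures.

γ = ρg = 1385 × 9.81 / 1000 = 13.58685 kN/m³.
Let θ = 36° be the plate's angle to the horizontal; measure y along the incline from where the plane meets the free surface. Vertical depth h = y·sinθ with sinθ = 0.587785.
With the apex up, the centroid sits 2h/3 = 2 × 1.12/3 = 0.746667 m below the apex, so y_c = 4.39 + 0.746667 = 5.13667 m and h_c = 5.13667 × 0.587785 = 3.01926 m.
A = ½ × 0.85 × 1.12 = 0.476 m².
Resultant F = γ·h_c·A = 13.58685 × 3.01926 × 0.476 = 19.5266 kN.
I_c = b·h³/36 = 0.85 × 1.12³/36 = 0.0331719 m⁴.
Centre of pressure: y_p = y_c + I_c/(y_c·A) = 5.13667 + 0.0331719/(5.13667 × 0.476) = 5.13667 + 0.0135669 = 5.15024 m along the plane.
Vertically, h_p = y_p·sinθ = 5.15024 × 0.587785 = 3.02723 m.

h_p = 3.03 m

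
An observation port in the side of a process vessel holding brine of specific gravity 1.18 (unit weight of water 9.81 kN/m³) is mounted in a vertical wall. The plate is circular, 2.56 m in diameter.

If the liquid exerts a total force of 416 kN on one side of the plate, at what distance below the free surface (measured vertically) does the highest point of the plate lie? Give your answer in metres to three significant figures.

d_top ≈ 5.70 m

γ = 1.18 × 9.81 = 11.5758 kN/m³.
A = π(1.28)² = 5.14719 m².
From F = γ·h_c·A, the centroid depth is h_c = 416/(11.5758 × 5.14719) = 6.98188 m.
The centroid is at the centre, 1.28 m below the top of the plate, so the highest point sits at h_top = 6.98188 − 1.28 = 5.70188 m below the surface.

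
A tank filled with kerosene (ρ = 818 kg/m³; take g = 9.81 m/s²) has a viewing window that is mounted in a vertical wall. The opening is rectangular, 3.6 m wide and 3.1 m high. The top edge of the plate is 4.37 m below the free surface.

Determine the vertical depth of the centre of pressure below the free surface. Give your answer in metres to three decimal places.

γ = ρg = 818 × 9.81 / 1000 = 8.02458 kN/m³.
The centroid lies 3.1/2 = 1.55 m below the top edge, so the centroid depth is h_c = 4.37 + 1.55 = 5.92 m.
A = 3.6 × 3.1 = 11.16 m².
Resultant F = γ·h_c·A = 8.02458 × 5.92 × 11.16 = 530.162 kN.
I_c = b·h³/12 = 3.6 × 3.1³/12 = 8.9373 m⁴.
Centre of pressure: y_p = y_c + I_c/(y_c·A) = 5.92 + 8.9373/(5.92 × 11.16) = 5.92 + 0.135276 = 6.05528 m along the plane.

h_p = 6.055 m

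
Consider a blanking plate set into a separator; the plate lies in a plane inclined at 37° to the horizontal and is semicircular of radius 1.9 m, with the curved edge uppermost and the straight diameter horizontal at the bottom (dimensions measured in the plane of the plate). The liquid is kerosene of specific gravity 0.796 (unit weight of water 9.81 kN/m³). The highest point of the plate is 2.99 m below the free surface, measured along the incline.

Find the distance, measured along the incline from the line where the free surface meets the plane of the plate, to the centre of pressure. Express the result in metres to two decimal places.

γ = 0.796 × 9.81 = 7.80876 kN/m³.
Let θ = 37° be the plate's angle to the horizontal; measure y along the incline from where the plane meets the free surface. Vertical depth h = y·sinθ with sinθ = 0.601815.
The centroid lies 4r/(3π) = 0.806385 m above the diameter, so r − 4r/(3π) = 1.9 − 0.806385 = 1.09361 m below the topmost point, so y_c = 2.99 + 1.09361 = 4.08361 m and h_c = 4.08361 × 0.601815 = 2.45758 m.
A = πr²/2 = π × 1.9²/2 = 5.67057 m².
Resultant F = γ·h_c·A = 7.80876 × 2.45758 × 5.67057 = 108.822 kN.
I_c = (π/8 − 8/(9π))·r⁴ = 0.109757 × 1.9⁴ = 1.43036 m⁴.
Centre of pressure: y_p = y_c + I_c/(y_c·A) = 4.08361 + 1.43036/(4.08361 × 5.67057) = 4.08361 + 0.0617695 = 4.14538 m along the plane.

y_p = 4.15 m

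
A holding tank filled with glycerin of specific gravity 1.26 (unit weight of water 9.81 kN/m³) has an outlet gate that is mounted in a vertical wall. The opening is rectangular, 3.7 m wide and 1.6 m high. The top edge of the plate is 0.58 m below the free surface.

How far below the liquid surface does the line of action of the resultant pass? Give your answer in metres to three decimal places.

γ = 1.26 × 9.81 = 12.3606 kN/m³.
The centroid lies 1.6/2 = 0.8 m below the top edge, so the centroid depth is h_c = 0.58 + 0.8 = 1.38 m.
A = 3.7 × 1.6 = 5.92 m².
Resultant F = γ·h_c·A = 12.3606 × 1.38 × 5.92 = 100.981 kN.
I_c = b·h³/12 = 3.7 × 1.6³/12 = 1.26293 m⁴.
Centre of pressure: y_p = y_c + I_c/(y_c·A) = 1.38 + 1.26293/(1.38 × 5.92) = 1.38 + 0.154589 = 1.53459 m along the plane.

h_p = 1.535 m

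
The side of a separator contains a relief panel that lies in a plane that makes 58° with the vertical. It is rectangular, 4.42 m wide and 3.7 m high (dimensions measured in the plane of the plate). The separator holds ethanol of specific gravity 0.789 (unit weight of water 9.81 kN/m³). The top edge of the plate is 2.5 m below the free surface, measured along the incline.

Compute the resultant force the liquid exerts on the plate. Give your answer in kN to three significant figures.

γ = 0.789 × 9.81 = 7.74009 kN/m³.
The plate makes 58° with the vertical, i.e. θ = 90° − 58° = 32° to the horizontal. Measuring y along the incline from the free-surface line, vertical depth h = y·sinθ with sinθ = 0.529919.
The centroid lies 3.7/2 = 1.85 m below the top edge, so y_c = 2.5 + 1.85 = 4.35 m and h_c = 4.35 × 0.529919 = 2.30515 m.
A = 4.42 × 3.7 = 16.354 m².
Resultant F = γ·h_c·A = 7.74009 × 2.30515 × 16.354 = 291.789 kN.

F ≈ 292 kN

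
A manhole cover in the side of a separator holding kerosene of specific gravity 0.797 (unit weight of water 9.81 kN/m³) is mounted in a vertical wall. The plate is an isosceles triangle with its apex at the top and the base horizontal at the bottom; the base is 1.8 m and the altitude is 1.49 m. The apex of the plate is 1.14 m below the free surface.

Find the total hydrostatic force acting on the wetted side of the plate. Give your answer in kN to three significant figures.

F ≈ 22.4 kN

γ = 0.797 × 9.81 = 7.81857 kN/m³.
With the apex up, the centroid sits 2h/3 = 2 × 1.49/3 = 0.993333 m below the apex, so the centroid depth is h_c = 1.14 + 0.993333 = 2.13333 m.
A = ½ × 1.8 × 1.49 = 1.341 m².
Resultant F = γ·h_c·A = 7.81857 × 2.13333 × 1.341 = 22.3673 kN.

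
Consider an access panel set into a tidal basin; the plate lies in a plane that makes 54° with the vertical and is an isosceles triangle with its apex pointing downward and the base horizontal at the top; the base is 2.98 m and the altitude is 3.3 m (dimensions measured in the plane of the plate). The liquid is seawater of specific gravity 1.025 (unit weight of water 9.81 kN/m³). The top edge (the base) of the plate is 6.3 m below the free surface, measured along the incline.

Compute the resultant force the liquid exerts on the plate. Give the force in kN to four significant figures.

γ = 1.025 × 9.81 = 10.05525 kN/m³.
The plate makes 54° with the vertical, i.e. θ = 90° − 54° = 36° to the horizontal. Measuring y along the incline from the free-surface line, vertical depth h = y·sinθ with sinθ = 0.587785.
With the apex down, the centroid sits h/3 = 3.3/3 = 1.1 m below the base (the top edge), so y_c = 6.3 + 1.1 = 7.4 m and h_c = 7.4 × 0.587785 = 4.34961 m.
A = ½ × 2.98 × 3.3 = 4.917 m².
Resultant F = γ·h_c·A = 10.05525 × 4.34961 × 4.917 = 215.052 kN.

F ≈ 215.1 kN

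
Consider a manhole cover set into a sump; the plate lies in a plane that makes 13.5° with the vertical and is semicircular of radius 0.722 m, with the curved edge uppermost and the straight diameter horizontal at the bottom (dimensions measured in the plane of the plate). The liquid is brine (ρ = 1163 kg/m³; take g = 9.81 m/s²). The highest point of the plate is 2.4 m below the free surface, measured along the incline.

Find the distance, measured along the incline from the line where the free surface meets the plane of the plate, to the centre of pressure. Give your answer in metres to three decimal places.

y_p = 2.829 m

γ = ρg = 1163 × 9.81 / 1000 = 11.40903 kN/m³.
The plate makes 13.5° with the vertical, i.e. θ = 90° − 13.5° = 76.5° to the horizontal. Measuring y along the incline from the free-surface line, vertical depth h = y·sinθ with sinθ = 0.972370.
The centroid lies 4r/(3π) = 0.306426 m above the diameter, so r − 4r/(3π) = 0.722 − 0.306426 = 0.415574 m below the topmost point, so y_c = 2.4 + 0.415574 = 2.81557 m and h_c = 2.81557 × 0.972370 = 2.73778 m.
A = πr²/2 = π × 0.722²/2 = 0.818831 m².
Resultant F = γ·h_c·A = 11.40903 × 2.73778 × 0.818831 = 25.5765 kN.
I_c = (π/8 − 8/(9π))·r⁴ = 0.109757 × 0.722⁴ = 0.029825 m⁴.
Centre of pressure: y_p = y_c + I_c/(y_c·A) = 2.81557 + 0.029825/(2.81557 × 0.818831) = 2.81557 + 0.0129366 = 2.82851 m along the plane.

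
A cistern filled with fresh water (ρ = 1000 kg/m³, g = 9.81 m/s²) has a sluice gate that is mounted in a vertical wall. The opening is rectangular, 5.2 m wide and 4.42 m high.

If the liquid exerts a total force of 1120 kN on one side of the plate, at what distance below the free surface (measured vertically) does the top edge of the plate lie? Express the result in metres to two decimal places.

d_top ≈ 2.76 m

γ = ρg = 1000 × 9.81 = 9810 N/m³ = 9.81 kN/m³.
A = 5.2 × 4.42 = 22.984 m².
From F = γ·h_c·A, the centroid depth is h_c = 1120/(9.81 × 22.984) = 4.96733 m.
The centroid lies 4.42/2 = 2.21 m below the top edge, so the top edge sits at h_top = 4.96733 − 2.21 = 2.75733 m below the surface.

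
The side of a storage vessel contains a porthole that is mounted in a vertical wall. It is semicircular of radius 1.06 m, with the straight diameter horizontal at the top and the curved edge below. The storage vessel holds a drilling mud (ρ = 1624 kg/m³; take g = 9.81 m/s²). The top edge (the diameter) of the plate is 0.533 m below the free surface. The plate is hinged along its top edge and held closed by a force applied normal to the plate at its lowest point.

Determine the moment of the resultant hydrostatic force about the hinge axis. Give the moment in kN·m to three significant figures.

γ = ρg = 1624 × 9.81 / 1000 = 15.93144 kN/m³.
The centroid of a semicircle lies 4r/(3π) = 0.449878 m from the diameter, here below the top edge, so the centroid depth is h_c = 0.533 + 0.449878 = 0.982878 m.
A = πr²/2 = π × 1.06²/2 = 1.76495 m².
Resultant F = γ·h_c·A = 15.93144 × 0.982878 × 1.76495 = 27.6368 kN.
I_c = (π/8 − 8/(9π))·r⁴ = 0.109757 × 1.06⁴ = 0.138566 m⁴.
Centre of pressure: y_p = y_c + I_c/(y_c·A) = 0.982878 + 0.138566/(0.982878 × 1.76495) = 0.982878 + 0.0798775 = 1.06276 m along the plane.
The resultant acts 0.449878 + 0.0798775 = 0.529756 m (along the plate) below the hinge at the top edge, so the moment about the hinge is M = F × 0.529756 = 27.6368 × 0.529756 = 14.6408 kN·m.

M ≈ 14.6 kN·m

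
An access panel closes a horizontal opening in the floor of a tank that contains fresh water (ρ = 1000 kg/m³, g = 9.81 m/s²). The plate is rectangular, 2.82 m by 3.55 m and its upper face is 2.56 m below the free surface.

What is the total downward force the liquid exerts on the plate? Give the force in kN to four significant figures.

γ = ρg = 1000 × 9.81 = 9810 N/m³ = 9.81 kN/m³.
The plate is horizontal, so pressure is uniform at p = γ·h = 9.81 × 2.56 = 25.1136 kN/m².
A = 2.82 × 3.55 = 10.011 m².
F = p·A = 25.1136 × 10.011 = 251.412 kN.

F ≈ 251.4 kN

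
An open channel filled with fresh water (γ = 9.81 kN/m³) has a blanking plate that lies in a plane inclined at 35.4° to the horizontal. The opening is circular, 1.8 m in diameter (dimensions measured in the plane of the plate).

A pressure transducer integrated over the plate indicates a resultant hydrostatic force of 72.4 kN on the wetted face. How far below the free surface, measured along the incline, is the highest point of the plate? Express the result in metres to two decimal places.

y_top ≈ 4.11 m

γ = 9.81 kN/m³.
A = π(0.9)² = 2.54469 m².
From F = γ·h_c·A, the centroid depth is h_c = 72.4/(9.81 × 2.54469) = 2.90024 m.
Let θ = 35.4° be the plate's angle to the horizontal; measure y along the incline from where the plane meets the free surface. Vertical depth h = y·sinθ with sinθ = 0.579281.
Along the incline, y_c = h_c/sinθ = 2.90024/0.579281 = 5.00662 m.
The centroid is at the centre, 0.9 m below the top of the plate, so the highest point sits at y_top = 5.00662 − 0.9 = 4.10662 m along the incline.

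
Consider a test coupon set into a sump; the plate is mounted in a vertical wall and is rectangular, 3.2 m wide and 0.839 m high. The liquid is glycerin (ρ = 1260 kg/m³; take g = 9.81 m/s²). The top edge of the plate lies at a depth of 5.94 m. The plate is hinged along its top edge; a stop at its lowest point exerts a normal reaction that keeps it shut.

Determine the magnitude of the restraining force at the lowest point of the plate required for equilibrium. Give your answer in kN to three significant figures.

γ = ρg = 1260 × 9.81 / 1000 = 12.3606 kN/m³.
The centroid lies 0.839/2 = 0.4195 m below the top edge, so the centroid depth is h_c = 5.94 + 0.4195 = 6.3595 m.
A = 3.2 × 0.839 = 2.6848 m².
Resultant F = γ·h_c·A = 12.3606 × 6.3595 × 2.6848 = 211.045 kN.
I_c = b·h³/12 = 3.2 × 0.839³/12 = 0.157491 m⁴.
Centre of pressure: y_p = y_c + I_c/(y_c·A) = 6.3595 + 0.157491/(6.3595 × 2.6848) = 6.3595 + 0.00922403 = 6.36872 m along the plane.
The resultant acts 0.4195 + 0.00922403 = 0.428724 m (along the plate) below the hinge at the top edge, so the moment about the hinge is M = F × 0.428724 = 211.045 × 0.428724 = 90.4801 kN·m.
A normal force at the bottom, 0.839 m from the hinge, must supply this moment: P = 90.4801/0.839 = 107.843 kN.

P ≈ 108 kN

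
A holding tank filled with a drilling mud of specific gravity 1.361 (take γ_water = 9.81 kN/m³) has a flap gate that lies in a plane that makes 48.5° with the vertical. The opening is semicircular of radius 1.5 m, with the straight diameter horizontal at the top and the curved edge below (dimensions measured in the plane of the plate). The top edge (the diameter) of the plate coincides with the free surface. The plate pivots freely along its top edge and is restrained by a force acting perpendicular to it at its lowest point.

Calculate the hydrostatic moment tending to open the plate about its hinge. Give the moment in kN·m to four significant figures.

γ = 1.361 × 9.81 = 13.35141 kN/m³.
The plate makes 48.5° with the vertical, i.e. θ = 90° − 48.5° = 41.5° to the horizontal. Measuring y along the incline from the free-surface line, vertical depth h = y·sinθ with sinθ = 0.662620.
The centroid of a semicircle lies 4r/(3π) = 0.63662 m from the diameter, here below the top edge, so y_c = 0.63662 m and h_c = 0.63662 × 0.662620 = 0.421837 m.
A = πr²/2 = π × 1.5²/2 = 3.53429 m².
Resultant F = γ·h_c·A = 13.35141 × 0.421837 × 3.53429 = 19.9055 kN.
I_c = (π/8 − 8/(9π))·r⁴ = 0.109757 × 1.5⁴ = 0.555645 m⁴.
Centre of pressure: y_p = y_c + I_c/(y_c·A) = 0.63662 + 0.555645/(0.63662 × 3.53429) = 0.63662 + 0.246953 = 0.883573 m along the plane.
The resultant acts 0.63662 + 0.246953 = 0.883573 m (along the plate) below the hinge at the top edge, so the moment about the hinge is M = F × 0.883573 = 19.9055 × 0.883573 = 17.588 kN·m.

M ≈ 17.59 kN·m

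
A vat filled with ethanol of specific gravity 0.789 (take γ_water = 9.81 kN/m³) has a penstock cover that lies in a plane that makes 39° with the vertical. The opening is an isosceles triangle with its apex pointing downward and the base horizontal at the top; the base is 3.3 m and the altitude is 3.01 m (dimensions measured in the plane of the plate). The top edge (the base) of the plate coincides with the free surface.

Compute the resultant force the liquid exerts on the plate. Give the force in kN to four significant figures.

F ≈ 29.97 kN

γ = 0.789 × 9.81 = 7.74009 kN/m³.
The plate makes 39° with the vertical, i.e. θ = 90° − 39° = 51° to the horizontal. Measuring y along the incline from the free-surface line, vertical depth h = y·sinθ with sinθ = 0.777146.
With the apex down, the centroid sits h/3 = 3.01/3 = 1.00333 m below the base (the top edge), so y_c = 1.00333 m and h_c = 1.00333 × 0.777146 = 0.779734 m.
A = ½ × 3.3 × 3.01 = 4.9665 m².
Resultant F = γ·h_c·A = 7.74009 × 0.779734 × 4.9665 = 29.9739 kN.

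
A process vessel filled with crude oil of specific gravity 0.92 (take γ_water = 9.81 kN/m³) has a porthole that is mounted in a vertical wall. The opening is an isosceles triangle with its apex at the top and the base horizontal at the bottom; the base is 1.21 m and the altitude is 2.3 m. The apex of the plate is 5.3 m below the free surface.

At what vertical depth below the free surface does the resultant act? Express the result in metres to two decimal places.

γ = 0.92 × 9.81 = 9.0252 kN/m³.
With the apex up, the centroid sits 2h/3 = 2 × 2.3/3 = 1.53333 m below the apex, so the centroid depth is h_c = 5.3 + 1.53333 = 6.83333 m.
A = ½ × 1.21 × 2.3 = 1.3915 m².
Resultant F = γ·h_c·A = 9.0252 × 6.83333 × 1.3915 = 85.8168 kN.
I_c = b·h³/36 = 1.21 × 2.3³/36 = 0.408946 m⁴.
Centre of pressure: y_p = y_c + I_c/(y_c·A) = 6.83333 + 0.408946/(6.83333 × 1.3915) = 6.83333 + 0.0430081 = 6.87634 m along the plane.

h_p = 6.88 m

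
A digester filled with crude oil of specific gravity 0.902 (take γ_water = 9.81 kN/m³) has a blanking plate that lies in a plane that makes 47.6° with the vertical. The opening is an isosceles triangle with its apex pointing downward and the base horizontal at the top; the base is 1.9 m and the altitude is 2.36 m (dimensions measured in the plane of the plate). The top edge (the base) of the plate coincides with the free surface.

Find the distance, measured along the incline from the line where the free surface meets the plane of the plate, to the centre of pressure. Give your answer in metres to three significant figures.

γ = 0.902 × 9.81 = 8.84862 kN/m³.
The plate makes 47.6° with the vertical, i.e. θ = 90° − 47.6° = 42.4° to the horizontal. Measuring y along the incline from the free-surface line, vertical depth h = y·sinθ with sinθ = 0.674302.
With the apex down, the centroid sits h/3 = 2.36/3 = 0.786667 m below the base (the top edge), so y_c = 0.786667 m and h_c = 0.786667 × 0.674302 = 0.530451 m.
A = ½ × 1.9 × 2.36 = 2.242 m².
Resultant F = γ·h_c·A = 8.84862 × 0.530451 × 2.242 = 10.5234 kN.
I_c = b·h³/36 = 1.9 × 2.36³/36 = 0.693725 m⁴.
Centre of pressure: y_p = y_c + I_c/(y_c·A) = 0.786667 + 0.693725/(0.786667 × 2.242) = 0.786667 + 0.393333 = 1.18 m along the plane.

y_p = 1.18 m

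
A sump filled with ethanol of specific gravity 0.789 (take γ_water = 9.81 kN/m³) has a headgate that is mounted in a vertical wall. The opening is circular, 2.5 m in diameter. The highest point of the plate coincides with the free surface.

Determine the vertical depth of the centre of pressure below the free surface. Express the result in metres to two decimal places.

γ = 0.789 × 9.81 = 7.74009 kN/m³.
The centroid is at the centre, 1.25 m below the top of the plate, so the centroid depth is h_c = 1.25 m.
A = π(1.25)² = 4.90874 m².
Resultant F = γ·h_c·A = 7.74009 × 1.25 × 4.90874 = 47.4926 kN.
I_c = πr⁴/4 = π × 1.25⁴/4 = 1.91748 m⁴.
Centre of pressure: y_p = y_c + I_c/(y_c·A) = 1.25 + 1.91748/(1.25 × 4.90874) = 1.25 + 0.312501 = 1.5625 m along the plane.

h_p = 1.56 m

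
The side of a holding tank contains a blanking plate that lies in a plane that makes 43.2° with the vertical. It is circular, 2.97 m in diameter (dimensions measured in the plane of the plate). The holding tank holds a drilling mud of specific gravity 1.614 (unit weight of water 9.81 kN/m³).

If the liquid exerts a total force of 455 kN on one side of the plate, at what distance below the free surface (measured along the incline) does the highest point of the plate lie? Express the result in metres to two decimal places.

y_top ≈ 4.21 m

γ = 1.614 × 9.81 = 15.83334 kN/m³.
A = π(1.485)² = 6.92792 m².
From F = γ·h_c·A, the centroid depth is h_c = 455/(15.83334 × 6.92792) = 4.14797 m.
The plate makes 43.2° with the vertical, i.e. θ = 90° − 43.2° = 46.8° to the horizontal. Measuring y along the incline from the free-surface line, vertical depth h = y·sinθ with sinθ = 0.728969.
Along the incline, y_c = h_c/sinθ = 4.14797/0.728969 = 5.69019 m.
The centroid is at the centre, 1.485 m below the top of the plate, so the highest point sits at y_top = 5.69019 − 1.485 = 4.20519 m along the incline.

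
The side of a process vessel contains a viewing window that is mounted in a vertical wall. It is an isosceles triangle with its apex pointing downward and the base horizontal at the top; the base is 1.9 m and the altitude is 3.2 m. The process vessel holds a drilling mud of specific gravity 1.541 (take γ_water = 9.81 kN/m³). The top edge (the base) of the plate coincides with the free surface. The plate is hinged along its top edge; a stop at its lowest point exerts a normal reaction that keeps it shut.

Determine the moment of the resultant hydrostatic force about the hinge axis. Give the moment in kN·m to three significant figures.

γ = 1.541 × 9.81 = 15.11721 kN/m³.
With the apex down, the centroid sits h/3 = 3.2/3 = 1.06667 m below the base (the top edge), so the centroid depth is h_c = 1.06667 m.
A = ½ × 1.9 × 3.2 = 3.04 m².
Resultant F = γ·h_c·A = 15.11721 × 1.06667 × 3.04 = 49.0202 kN.
I_c = b·h³/36 = 1.9 × 3.2³/36 = 1.72942 m⁴.
Centre of pressure: y_p = y_c + I_c/(y_c·A) = 1.06667 + 1.72942/(1.06667 × 3.04) = 1.06667 + 0.533331 = 1.6 m along the plane.
The resultant acts 1.06667 + 0.533331 = 1.6 m (along the plate) below the hinge at the top edge, so the moment about the hinge is M = F × 1.6 = 49.0202 × 1.6 = 78.4323 kN·m.

M ≈ 78.4 kN·m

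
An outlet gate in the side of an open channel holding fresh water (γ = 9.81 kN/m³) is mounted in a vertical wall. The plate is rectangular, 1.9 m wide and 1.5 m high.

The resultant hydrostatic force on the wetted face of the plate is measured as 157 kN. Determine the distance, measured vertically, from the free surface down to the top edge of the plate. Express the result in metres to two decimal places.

d_top ≈ 4.87 m

γ = 9.81 kN/m³.
A = 1.9 × 1.5 = 2.85 m².
From F = γ·h_c·A, the centroid depth is h_c = 157/(9.81 × 2.85) = 5.61547 m.
The centroid lies 1.5/2 = 0.75 m below the top edge, so the top edge sits at h_top = 5.61547 − 0.75 = 4.86547 m below the surface.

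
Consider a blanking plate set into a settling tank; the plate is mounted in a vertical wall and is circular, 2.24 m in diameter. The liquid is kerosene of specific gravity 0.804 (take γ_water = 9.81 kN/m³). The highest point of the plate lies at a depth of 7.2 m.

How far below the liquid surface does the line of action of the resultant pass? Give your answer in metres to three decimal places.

h_p = 8.358 m

γ = 0.804 × 9.81 = 7.88724 kN/m³.
The centroid is at the centre, 1.12 m below the top of the plate, so the centroid depth is h_c = 7.2 + 1.12 = 8.32 m.
A = π(1.12)² = 3.94081 m².
Resultant F = γ·h_c·A = 7.88724 × 8.32 × 3.94081 = 258.603 kN.
I_c = πr⁴/4 = π × 1.12⁴/4 = 1.23584 m⁴.
Centre of pressure: y_p = y_c + I_c/(y_c·A) = 8.32 + 1.23584/(8.32 × 3.94081) = 8.32 + 0.0376924 = 8.35769 m along the plane.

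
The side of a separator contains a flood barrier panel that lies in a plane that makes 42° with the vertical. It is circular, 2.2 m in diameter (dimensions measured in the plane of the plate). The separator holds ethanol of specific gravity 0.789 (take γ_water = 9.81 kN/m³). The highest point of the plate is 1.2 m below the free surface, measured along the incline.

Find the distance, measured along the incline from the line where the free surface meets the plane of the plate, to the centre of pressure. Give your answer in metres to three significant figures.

y_p = 2.43 m

γ = 0.789 × 9.81 = 7.74009 kN/m³.
The plate makes 42° with the vertical, i.e. θ = 90° − 42° = 48° to the horizontal. Measuring y along the incline from the free-surface line, vertical depth h = y·sinθ with sinθ = 0.743145.
The centroid is at the centre, 1.1 m below the top of the plate, so y_c = 1.2 + 1.1 = 2.3 m and h_c = 2.3 × 0.743145 = 1.70923 m.
A = π(1.1)² = 3.80133 m².
Resultant F = γ·h_c·A = 7.74009 × 1.70923 × 3.80133 = 50.2901 kN.
I_c = πr⁴/4 = π × 1.1⁴/4 = 1.1499 m⁴.
Centre of pressure: y_p = y_c + I_c/(y_c·A) = 2.3 + 1.1499/(2.3 × 3.80133) = 2.3 + 0.131521 = 2.43152 m along the plane.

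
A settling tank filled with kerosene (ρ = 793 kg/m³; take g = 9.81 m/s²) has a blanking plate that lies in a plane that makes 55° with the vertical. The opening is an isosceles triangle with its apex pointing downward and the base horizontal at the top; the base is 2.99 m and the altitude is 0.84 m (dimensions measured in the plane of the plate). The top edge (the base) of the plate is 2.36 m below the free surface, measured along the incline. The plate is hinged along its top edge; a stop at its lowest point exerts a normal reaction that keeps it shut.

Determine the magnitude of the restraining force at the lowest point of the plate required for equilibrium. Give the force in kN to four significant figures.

P ≈ 5.193 kN

γ = ρg = 793 × 9.81 / 1000 = 7.77933 kN/m³.
The plate makes 55° with the vertical, i.e. θ = 90° − 55° = 35° to the horizontal. Measuring y along the incline from the free-surface line, vertical depth h = y·sinθ with sinθ = 0.573576.
With the apex down, the centroid sits h/3 = 0.84/3 = 0.28 m below the base (the top edge), so y_c = 2.36 + 0.28 = 2.64 m and h_c = 2.64 × 0.573576 = 1.51424 m.
A = ½ × 2.99 × 0.84 = 1.2558 m².
Resultant F = γ·h_c·A = 7.77933 × 1.51424 × 1.2558 = 14.793 kN.
I_c = b·h³/36 = 2.99 × 0.84³/36 = 0.0492274 m⁴.
Centre of pressure: y_p = y_c + I_c/(y_c·A) = 2.64 + 0.0492274/(2.64 × 1.2558) = 2.64 + 0.0148485 = 2.65485 m along the plane.
The resultant acts 0.28 + 0.0148485 = 0.294849 m (along the plate) below the hinge at the top edge, so the moment about the hinge is M = F × 0.294849 = 14.793 × 0.294849 = 4.3617 kN·m.
A normal force at the bottom, 0.84 m from the hinge, must supply this moment: P = 4.3617/0.84 = 5.1925 kN.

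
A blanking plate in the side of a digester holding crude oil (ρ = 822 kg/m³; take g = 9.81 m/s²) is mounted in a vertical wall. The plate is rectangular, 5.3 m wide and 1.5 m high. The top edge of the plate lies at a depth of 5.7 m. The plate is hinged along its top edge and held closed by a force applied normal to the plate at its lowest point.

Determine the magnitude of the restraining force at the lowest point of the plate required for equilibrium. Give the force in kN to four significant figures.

γ = ρg = 822 × 9.81 / 1000 = 8.06382 kN/m³.
The centroid lies 1.5/2 = 0.75 m below the top edge, so the centroid depth is h_c = 5.7 + 0.75 = 6.45 m.
A = 5.3 × 1.5 = 7.95 m².
Resultant F = γ·h_c·A = 8.06382 × 6.45 × 7.95 = 413.493 kN.
I_c = b·h³/12 = 5.3 × 1.5³/12 = 1.49062 m⁴.
Centre of pressure: y_p = y_c + I_c/(y_c·A) = 6.45 + 1.49062/(6.45 × 7.95) = 6.45 + 0.0290697 = 6.47907 m along the plane.
The resultant acts 0.75 + 0.0290697 = 0.77907 m (along the plate) below the hinge at the top edge, so the moment about the hinge is M = F × 0.77907 = 413.493 × 0.77907 = 322.14 kN·m.
A normal force at the bottom, 1.5 m from the hinge, must supply this moment: P = 322.14/1.5 = 214.76 kN.

P ≈ 214.8 kN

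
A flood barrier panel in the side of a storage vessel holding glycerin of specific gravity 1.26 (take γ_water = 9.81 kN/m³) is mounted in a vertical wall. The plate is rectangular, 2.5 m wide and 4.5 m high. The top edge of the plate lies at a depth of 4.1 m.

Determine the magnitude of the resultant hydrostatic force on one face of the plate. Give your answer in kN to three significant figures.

F ≈ 883 kN

γ = 1.26 × 9.81 = 12.3606 kN/m³.
The centroid lies 4.5/2 = 2.25 m below the top edge, so the centroid depth is h_c = 4.1 + 2.25 = 6.35 m.
A = 2.5 × 4.5 = 11.25 m².
Resultant F = γ·h_c·A = 12.3606 × 6.35 × 11.25 = 883.01 kN.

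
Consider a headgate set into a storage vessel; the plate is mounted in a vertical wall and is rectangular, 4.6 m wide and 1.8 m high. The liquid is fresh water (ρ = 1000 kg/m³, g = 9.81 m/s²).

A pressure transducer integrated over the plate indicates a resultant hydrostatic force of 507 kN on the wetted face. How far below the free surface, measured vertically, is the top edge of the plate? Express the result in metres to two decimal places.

d_top ≈ 5.34 m

γ = ρg = 1000 × 9.81 = 9810 N/m³ = 9.81 kN/m³.
A = 4.6 × 1.8 = 8.28 m².
From F = γ·h_c·A, the centroid depth is h_c = 507/(9.81 × 8.28) = 6.24178 m.
The centroid lies 1.8/2 = 0.9 m below the top edge, so the top edge sits at h_top = 6.24178 − 0.9 = 5.34178 m below the surface.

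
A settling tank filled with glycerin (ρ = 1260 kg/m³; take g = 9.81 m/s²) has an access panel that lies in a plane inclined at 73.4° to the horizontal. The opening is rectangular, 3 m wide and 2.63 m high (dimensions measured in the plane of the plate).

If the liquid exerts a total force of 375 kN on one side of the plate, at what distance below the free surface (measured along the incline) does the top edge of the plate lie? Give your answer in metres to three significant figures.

γ = ρg = 1260 × 9.81 / 1000 = 12.3606 kN/m³.
A = 3 × 2.63 = 7.89 m².
From F = γ·h_c·A, the centroid depth is h_c = 375/(12.3606 × 7.89) = 3.84516 m.
Let θ = 73.4° be the plate's angle to the horizontal; measure y along the incline from where the plane meets the free surface. Vertical depth h = y·sinθ with sinθ = 0.958323.
Along the incline, y_c = h_c/sinθ = 3.84516/0.958323 = 4.01238 m.
The centroid lies 2.63/2 = 1.315 m below the top edge, so the top edge sits at y_top = 4.01238 − 1.315 = 2.69738 m along the incline.

y_top ≈ 2.70 m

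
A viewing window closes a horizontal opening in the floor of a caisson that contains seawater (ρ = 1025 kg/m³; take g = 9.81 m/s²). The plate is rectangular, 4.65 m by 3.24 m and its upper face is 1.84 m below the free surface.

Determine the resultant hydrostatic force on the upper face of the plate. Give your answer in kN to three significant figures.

F ≈ 279 kN

γ = ρg = 1025 × 9.81 / 1000 = 10.05525 kN/m³.
The plate is horizontal, so pressure is uniform at p = γ·h = 10.05525 × 1.84 = 18.5017 kN/m².
A = 4.65 × 3.24 = 15.066 m².
F = p·A = 18.5017 × 15.066 = 278.747 kN.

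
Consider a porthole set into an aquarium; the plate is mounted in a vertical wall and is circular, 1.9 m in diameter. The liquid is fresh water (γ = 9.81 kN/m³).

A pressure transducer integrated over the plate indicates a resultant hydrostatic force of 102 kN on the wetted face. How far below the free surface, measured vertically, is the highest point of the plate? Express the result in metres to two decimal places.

γ = 9.81 kN/m³.
A = π(0.95)² = 2.83529 m².
From F = γ·h_c·A, the centroid depth is h_c = 102/(9.81 × 2.83529) = 3.66719 m.
The centroid is at the centre, 0.95 m below the top of the plate, so the highest point sits at h_top = 3.66719 − 0.95 = 2.71719 m below the surface.

d_top ≈ 2.72 m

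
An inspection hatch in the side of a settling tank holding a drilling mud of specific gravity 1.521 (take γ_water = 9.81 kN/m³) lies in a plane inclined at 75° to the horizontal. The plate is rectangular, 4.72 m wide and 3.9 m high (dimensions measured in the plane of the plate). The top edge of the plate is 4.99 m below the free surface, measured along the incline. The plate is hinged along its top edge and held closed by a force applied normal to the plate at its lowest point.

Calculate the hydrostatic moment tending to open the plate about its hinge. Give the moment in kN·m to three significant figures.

M ≈ 3930 kN·m

γ = 1.521 × 9.81 = 14.92101 kN/m³.
Let θ = 75° be the plate's angle to the horizontal; measure y along the incline from where the plane meets the free surface. Vertical depth h = y·sinθ with sinθ = 0.965926.
The centroid lies 3.9/2 = 1.95 m below the top edge, so y_c = 4.99 + 1.95 = 6.94 m and h_c = 6.94 × 0.965926 = 6.70353 m.
A = 4.72 × 3.9 = 18.408 m².
Resultant F = γ·h_c·A = 14.92101 × 6.70353 × 18.408 = 1841.23 kN.
I_c = b·h³/12 = 4.72 × 3.9³/12 = 23.3321 m⁴.
Centre of pressure: y_p = y_c + I_c/(y_c·A) = 6.94 + 23.3321/(6.94 × 18.408) = 6.94 + 0.182637 = 7.12264 m along the plane.
The resultant acts 1.95 + 0.182637 = 2.13264 m (along the plate) below the hinge at the top edge, so the moment about the hinge is M = F × 2.13264 = 1841.23 × 2.13264 = 3926.68 kN·m.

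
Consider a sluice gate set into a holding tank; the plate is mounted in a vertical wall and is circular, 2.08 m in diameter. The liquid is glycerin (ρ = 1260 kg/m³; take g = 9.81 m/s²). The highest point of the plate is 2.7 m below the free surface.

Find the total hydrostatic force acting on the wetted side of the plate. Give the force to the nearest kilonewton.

F ≈ 157 kN

γ = ρg = 1260 × 9.81 / 1000 = 12.3606 kN/m³.
The centroid is at the centre, 1.04 m below the top of the plate, so the centroid depth is h_c = 2.7 + 1.04 = 3.74 m.
A = π(1.04)² = 3.39795 m².
Resultant F = γ·h_c·A = 12.3606 × 3.74 × 3.39795 = 157.083 kN.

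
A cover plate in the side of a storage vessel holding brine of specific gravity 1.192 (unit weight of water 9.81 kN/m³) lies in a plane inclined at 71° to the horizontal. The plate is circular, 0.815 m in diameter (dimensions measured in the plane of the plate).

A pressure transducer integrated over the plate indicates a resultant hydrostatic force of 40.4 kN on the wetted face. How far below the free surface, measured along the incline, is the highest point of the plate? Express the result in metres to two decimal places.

y_top ≈ 6.60 m

γ = 1.192 × 9.81 = 11.69352 kN/m³.
A = π(0.4075)² = 0.521681 m².
From F = γ·h_c·A, the centroid depth is h_c = 40.4/(11.69352 × 0.521681) = 6.62264 m.
Let θ = 71° be the plate's angle to the horizontal; measure y along the incline from where the plane meets the free surface. Vertical depth h = y·sinθ with sinθ = 0.945519.
Along the incline, y_c = h_c/sinθ = 6.62264/0.945519 = 7.00424 m.
The centroid is at the centre, 0.4075 m below the top of the plate, so the highest point sits at y_top = 7.00424 − 0.4075 = 6.59674 m along the incline.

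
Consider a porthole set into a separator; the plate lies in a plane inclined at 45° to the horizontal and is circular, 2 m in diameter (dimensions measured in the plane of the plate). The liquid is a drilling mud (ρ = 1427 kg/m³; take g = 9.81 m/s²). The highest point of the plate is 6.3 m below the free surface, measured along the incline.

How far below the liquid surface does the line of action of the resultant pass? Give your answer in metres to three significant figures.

h_p = 5.19 m

γ = ρg = 1427 × 9.81 / 1000 = 13.99887 kN/m³.
Let θ = 45° be the plate's angle to the horizontal; measure y along the incline from where the plane meets the free surface. Vertical depth h = y·sinθ with sinθ = 0.707107.
The centroid is at the centre, 1 m below the top of the plate, so y_c = 6.3 + 1 = 7.3 m and h_c = 7.3 × 0.707107 = 5.16188 m.
A = π(1)² = 3.14159 m².
Resultant F = γ·h_c·A = 13.99887 × 5.16188 × 3.14159 = 227.013 kN.
I_c = πr⁴/4 = π × 1⁴/4 = 0.785398 m⁴.
Centre of pressure: y_p = y_c + I_c/(y_c·A) = 7.3 + 0.785398/(7.3 × 3.14159) = 7.3 + 0.0342466 = 7.33425 m along the plane.
Vertically, h_p = y_p·sinθ = 7.33425 × 0.707107 = 5.1861 m.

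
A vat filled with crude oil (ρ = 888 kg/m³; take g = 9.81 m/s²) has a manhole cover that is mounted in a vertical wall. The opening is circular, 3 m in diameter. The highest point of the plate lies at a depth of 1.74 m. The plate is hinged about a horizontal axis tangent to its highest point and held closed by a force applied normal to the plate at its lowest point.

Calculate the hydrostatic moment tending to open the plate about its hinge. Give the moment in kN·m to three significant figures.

M ≈ 334 kN·m

γ = ρg = 888 × 9.81 / 1000 = 8.71128 kN/m³.
The centroid is at the centre, 1.5 m below the top of the plate, so the centroid depth is h_c = 1.74 + 1.5 = 3.24 m.
A = π(1.5)² = 7.06858 m².
Resultant F = γ·h_c·A = 8.71128 × 3.24 × 7.06858 = 199.507 kN.
I_c = πr⁴/4 = π × 1.5⁴/4 = 3.97608 m⁴.
Centre of pressure: y_p = y_c + I_c/(y_c·A) = 3.24 + 3.97608/(3.24 × 7.06858) = 3.24 + 0.173611 = 3.41361 m along the plane.
The resultant acts 1.5 + 0.173611 = 1.67361 m (along the plate) below the hinge at the top edge, so the moment about the hinge is M = F × 1.67361 = 199.507 × 1.67361 = 333.897 kN·m.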